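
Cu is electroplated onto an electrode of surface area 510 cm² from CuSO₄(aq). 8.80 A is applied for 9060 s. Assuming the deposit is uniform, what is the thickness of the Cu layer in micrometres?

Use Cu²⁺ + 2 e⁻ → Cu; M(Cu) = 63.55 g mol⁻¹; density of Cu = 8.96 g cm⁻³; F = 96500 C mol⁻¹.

57.5 μm

Q = I·t = 8.800 × 9060.0 = 79730 C; n(e⁻) = 0.8262 mol.
n(Cu) = n(e⁻)/2 = 0.4131 mol, so m = 0.4131 × 63.55 = 26.25 g.
Volume = m/ρ = 26.25 / 8.96 = 2.930 cm³.
Thickness = V/A = 2.930 / 510 = 0.00575 cm = 57.5 μm.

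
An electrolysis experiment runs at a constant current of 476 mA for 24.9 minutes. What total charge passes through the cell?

711 C

Q = I·t = 0.4760 A × 1494.0 s = 711 C.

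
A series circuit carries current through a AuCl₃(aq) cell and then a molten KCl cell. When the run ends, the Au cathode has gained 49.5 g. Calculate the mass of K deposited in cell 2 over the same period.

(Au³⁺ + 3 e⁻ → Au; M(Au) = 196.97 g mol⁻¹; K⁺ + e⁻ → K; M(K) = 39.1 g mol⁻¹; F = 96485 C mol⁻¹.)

29.5 g

n(Au) = 49.5 / 196.97 = 0.2513 mol.
Since Au³⁺ + 3 e⁻ → Au, n(e⁻) passed = 3 × 0.2513 = 0.7539 mol.
Cells in series carry the same charge, so the same 0.7539 mol of electrons passes through cell 2.
K⁺ + e⁻ → K, so n(K) = 0.7539 / 1 = 0.7539 mol.
m(K) = 0.7539 × 39.1 = 29.5 g.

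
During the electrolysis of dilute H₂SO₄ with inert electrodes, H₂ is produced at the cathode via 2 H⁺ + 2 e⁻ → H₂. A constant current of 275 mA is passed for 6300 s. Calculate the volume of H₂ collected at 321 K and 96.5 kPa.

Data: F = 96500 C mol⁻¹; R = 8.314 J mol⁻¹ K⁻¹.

0.248 L

Q = I·t = 0.2750 A × 6300.0 s = 1733 C.
n(e⁻) = Q/F = 1733 / 96500 = 0.01795 mol.
2 electrons are transferred per H₂ molecule, so n(H₂) = 0.01795 / 2 = 0.008977 mol.
V = nRT/P = (0.008977 × 8.314 × 321) / (96.5 × 10³ Pa) = 2.48 × 10⁻⁴ m³ = 0.248 L.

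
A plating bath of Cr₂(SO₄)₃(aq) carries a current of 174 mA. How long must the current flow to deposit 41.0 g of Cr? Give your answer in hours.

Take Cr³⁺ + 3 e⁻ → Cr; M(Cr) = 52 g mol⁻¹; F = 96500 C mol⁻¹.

n(Cr) = m/M = 41.0 / 52 = 0.7885 mol.
Each Cr atom requires 3 electrons, so n(e⁻) = 3 × 0.7885 = 2.365 mol.
Q = n(e⁻)·F = 2.365 × 96500 = 228300 C.
t = Q/I = 228300 / 0.1740 A = 1312000 s = 364 h.

364 h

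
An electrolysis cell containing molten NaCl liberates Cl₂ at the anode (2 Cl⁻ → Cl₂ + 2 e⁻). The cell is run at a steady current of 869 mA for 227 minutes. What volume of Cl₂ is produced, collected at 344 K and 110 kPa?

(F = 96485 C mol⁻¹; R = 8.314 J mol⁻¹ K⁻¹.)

1.59 L

Q = I·t = 0.8690 A × 13620 s = 11840 C.
n(e⁻) = Q/F = 11840 / 96485 = 0.1227 mol.
2 electrons are transferred per Cl₂ molecule, so n(Cl₂) = 0.1227 / 2 = 0.06133 mol.
V = nRT/P = (0.06133 × 8.314 × 344) / (110 × 10³ Pa) = 0.00159 m³ = 1.59 L.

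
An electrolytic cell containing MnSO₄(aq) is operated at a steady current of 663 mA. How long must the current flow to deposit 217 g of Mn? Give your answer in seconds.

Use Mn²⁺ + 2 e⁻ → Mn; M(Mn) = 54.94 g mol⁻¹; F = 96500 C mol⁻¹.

1.15 × 10⁶ s

n(Mn) = m/M = 217 / 54.94 = 3.950 mol.
Each Mn atom requires 2 electrons, so n(e⁻) = 2 × 3.950 = 7.900 mol.
Q = n(e⁻)·F = 7.900 × 96500 = 762300 C.
t = Q/I = 762300 / 0.6630 A = 1150000 s.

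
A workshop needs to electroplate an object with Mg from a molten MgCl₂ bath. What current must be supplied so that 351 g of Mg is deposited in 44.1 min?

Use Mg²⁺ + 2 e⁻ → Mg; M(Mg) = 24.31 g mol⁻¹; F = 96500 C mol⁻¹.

n(Mg) = 351 / 24.31 = 14.44 mol.
n(e⁻) = 2 × 14.44 = 28.88 mol.
Q = n(e⁻)·F = 28.88 × 96500 = 2787000 C.
I = Q/t = 2787000 / 2646.0 s = 1050 A.

1050 A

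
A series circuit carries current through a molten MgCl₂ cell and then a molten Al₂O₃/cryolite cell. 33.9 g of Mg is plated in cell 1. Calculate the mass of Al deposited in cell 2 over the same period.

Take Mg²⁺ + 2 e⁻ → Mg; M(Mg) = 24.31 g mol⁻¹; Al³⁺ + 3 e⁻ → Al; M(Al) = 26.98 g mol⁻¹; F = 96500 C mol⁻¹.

n(Mg) = 33.9 / 24.31 = 1.394 mol.
Since Mg²⁺ + 2 e⁻ → Mg, n(e⁻) passed = 2 × 1.394 = 2.789 mol.
Cells in series carry the same charge, so the same 2.789 mol of electrons passes through cell 2.
Al³⁺ + 3 e⁻ → Al, so n(Al) = 2.789 / 3 = 0.9297 mol.
m(Al) = 0.9297 × 26.98 = 25.1 g.

25.1 g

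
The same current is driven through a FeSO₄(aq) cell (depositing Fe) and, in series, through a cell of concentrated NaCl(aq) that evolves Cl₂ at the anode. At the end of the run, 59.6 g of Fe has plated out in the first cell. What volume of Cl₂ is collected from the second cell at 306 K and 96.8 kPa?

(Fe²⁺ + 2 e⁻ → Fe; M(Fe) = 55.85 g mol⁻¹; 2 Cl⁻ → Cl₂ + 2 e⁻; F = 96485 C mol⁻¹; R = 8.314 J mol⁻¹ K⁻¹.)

28.0 L

n(Fe) = 59.6 / 55.85 = 1.067 mol, so n(e⁻) = 2 × 1.067 = 2.134 mol.
The cells are in series, so the same 2.134 mol of electrons passes through the second cell.
2 Cl⁻ → Cl₂ + 2 e⁻ — 2 mol e⁻ per mol Cl₂, so n(Cl₂) = 2.134/2 = 1.067 mol.
V = nRT/P = (1.067 × 8.314 × 306) / (96.8 × 10³) = 0.0280 m³ = 28.0 L.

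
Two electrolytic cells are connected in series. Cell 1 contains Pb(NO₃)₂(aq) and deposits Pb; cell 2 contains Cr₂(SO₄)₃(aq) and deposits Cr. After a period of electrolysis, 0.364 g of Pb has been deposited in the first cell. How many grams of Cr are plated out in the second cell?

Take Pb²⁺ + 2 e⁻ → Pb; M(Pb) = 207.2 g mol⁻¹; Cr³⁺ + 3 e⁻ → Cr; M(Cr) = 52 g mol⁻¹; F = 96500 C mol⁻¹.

0.0609 g

n(Pb) = 0.364 / 207.2 = 0.001757 mol.
Since Pb²⁺ + 2 e⁻ → Pb, n(e⁻) passed = 2 × 0.001757 = 0.003514 mol.
Cells in series carry the same charge, so the same 0.003514 mol of electrons passes through cell 2.
Cr³⁺ + 3 e⁻ → Cr, so n(Cr) = 0.003514 / 3 = 0.001171 mol.
m(Cr) = 0.001171 × 52 = 0.0609 g.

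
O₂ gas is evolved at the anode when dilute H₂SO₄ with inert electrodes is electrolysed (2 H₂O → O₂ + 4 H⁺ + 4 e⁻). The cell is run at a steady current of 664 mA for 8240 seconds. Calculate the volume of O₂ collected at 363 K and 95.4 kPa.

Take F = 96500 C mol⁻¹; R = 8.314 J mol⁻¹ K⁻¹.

0.448 L

Q = I·t = 0.6640 A × 8240.0 s = 5471 C.
n(e⁻) = Q/F = 5471 / 96500 = 0.05670 mol.
4 electrons are transferred per O₂ molecule, so n(O₂) = 0.05670 / 4 = 0.01417 mol.
V = nRT/P = (0.01417 × 8.314 × 363) / (95.4 × 10³ Pa) = 4.48 × 10⁻⁴ m³ = 0.448 L.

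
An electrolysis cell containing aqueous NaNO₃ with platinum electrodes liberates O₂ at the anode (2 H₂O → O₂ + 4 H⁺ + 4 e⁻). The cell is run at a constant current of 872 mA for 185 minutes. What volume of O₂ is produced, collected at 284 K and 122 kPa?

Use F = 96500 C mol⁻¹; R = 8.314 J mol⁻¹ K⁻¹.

Q = I·t = 0.8720 A × 11100 s = 9679 C.
n(e⁻) = Q/F = 9679 / 96500 = 0.1003 mol.
4 electrons are transferred per O₂ molecule, so n(O₂) = 0.1003 / 4 = 0.02508 mol.
V = nRT/P = (0.02508 × 8.314 × 284) / (122 × 10³ Pa) = 4.85 × 10⁻⁴ m³ = 0.485 L.

0.485 L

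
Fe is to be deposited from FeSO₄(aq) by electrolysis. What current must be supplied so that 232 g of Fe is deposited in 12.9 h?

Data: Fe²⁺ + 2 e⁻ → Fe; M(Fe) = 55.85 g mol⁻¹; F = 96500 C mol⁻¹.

17.3 A

n(Fe) = 232 / 55.85 = 4.154 mol.
n(e⁻) = 2 × 4.154 = 8.308 mol.
Q = n(e⁻)·F = 8.308 × 96500 = 801700 C.
I = Q/t = 801700 / 46440 s = 17.3 A.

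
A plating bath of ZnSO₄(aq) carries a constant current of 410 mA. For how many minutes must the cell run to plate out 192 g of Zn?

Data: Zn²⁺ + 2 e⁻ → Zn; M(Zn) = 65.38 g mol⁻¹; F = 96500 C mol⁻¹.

23000 min

n(Zn) = m/M = 192 / 65.38 = 2.937 mol.
Each Zn atom requires 2 electrons, so n(e⁻) = 2 × 2.937 = 5.873 mol.
Q = n(e⁻)·F = 5.873 × 96500 = 566800 C.
t = Q/I = 566800 / 0.4100 A = 1382000 s = 23000 min.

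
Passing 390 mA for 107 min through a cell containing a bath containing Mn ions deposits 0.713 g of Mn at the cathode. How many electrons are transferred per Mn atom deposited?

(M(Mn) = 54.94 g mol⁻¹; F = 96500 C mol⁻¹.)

2

Q = I·t = 0.3900 A × 6420.0 s = 2504 C, so n(e⁻) = 2504/96500 = 0.02595 mol.
n(Mn) deposited = 0.713 / 54.94 = 0.01298 mol.
Electrons per atom = n(e⁻)/n(Mn) = 0.02595 / 0.01298 = 2.00 ≈ 2, so the ion is Mn²⁺.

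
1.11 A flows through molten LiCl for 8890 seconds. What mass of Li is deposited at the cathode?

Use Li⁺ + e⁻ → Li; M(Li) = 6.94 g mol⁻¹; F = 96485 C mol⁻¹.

Q = I·t = 1.110 A × 8890.0 s = 9868 C.
n(e⁻) = Q/F = 9868 / 96485 = 0.1023 mol.
Li⁺ + e⁻ → Li, so n(Li) = n(e⁻)/1 = 0.1023 mol.
m = n·M = 0.1023 × 6.94 = 0.710 g.

0.710 g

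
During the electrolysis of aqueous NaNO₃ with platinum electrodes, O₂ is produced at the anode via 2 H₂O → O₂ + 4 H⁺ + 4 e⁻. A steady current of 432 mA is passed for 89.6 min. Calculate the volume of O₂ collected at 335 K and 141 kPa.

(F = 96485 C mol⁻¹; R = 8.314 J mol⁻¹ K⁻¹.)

0.119 L

Q = I·t = 0.4320 A × 5376.0 s = 2322 C.
n(e⁻) = Q/F = 2322 / 96485 = 0.02407 mol.
4 electrons are transferred per O₂ molecule, so n(O₂) = 0.02407 / 4 = 0.006018 mol.
V = nRT/P = (0.006018 × 8.314 × 335) / (141 × 10³ Pa) = 1.19 × 10⁻⁴ m³ = 0.119 L.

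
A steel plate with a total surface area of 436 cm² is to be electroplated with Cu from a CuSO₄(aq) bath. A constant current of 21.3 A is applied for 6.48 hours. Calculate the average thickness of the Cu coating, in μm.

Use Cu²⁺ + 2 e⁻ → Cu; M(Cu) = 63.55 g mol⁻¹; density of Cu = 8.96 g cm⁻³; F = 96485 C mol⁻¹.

Q = I·t = 21.30 × 23328 = 496900 C; n(e⁻) = 5.150 mol.
n(Cu) = n(e⁻)/2 = 2.575 mol, so m = 2.575 × 63.55 = 163.6 g.
Volume = m/ρ = 163.6 / 8.96 = 18.26 cm³.
Thickness = V/A = 18.26 / 436 = 0.0419 cm = 419 μm.

419 μm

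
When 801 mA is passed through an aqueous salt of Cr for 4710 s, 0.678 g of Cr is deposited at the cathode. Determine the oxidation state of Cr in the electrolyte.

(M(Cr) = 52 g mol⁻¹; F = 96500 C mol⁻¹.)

+3

Q = I·t = 0.8010 A × 4710.0 s = 3773 C, so n(e⁻) = 3773/96500 = 0.03910 mol.
n(Cr) deposited = 0.678 / 52 = 0.01304 mol.
Electrons per atom = n(e⁻)/n(Cr) = 0.03910 / 0.01304 = 3.00 ≈ 3, so the ion is Cr³⁺.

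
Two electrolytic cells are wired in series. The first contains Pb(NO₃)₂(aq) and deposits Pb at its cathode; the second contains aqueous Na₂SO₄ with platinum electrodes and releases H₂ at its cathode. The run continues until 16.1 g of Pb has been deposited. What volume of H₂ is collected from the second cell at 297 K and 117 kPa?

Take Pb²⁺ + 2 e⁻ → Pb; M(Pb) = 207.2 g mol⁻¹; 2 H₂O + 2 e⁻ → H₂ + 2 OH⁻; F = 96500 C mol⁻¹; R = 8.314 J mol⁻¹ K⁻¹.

1.64 L

n(Pb) = 16.1 / 207.2 = 0.07770 mol, so n(e⁻) = 2 × 0.07770 = 0.1554 mol.
The cells are in series, so the same 0.1554 mol of electrons passes through the second cell.
2 H₂O + 2 e⁻ → H₂ + 2 OH⁻ — 2 mol e⁻ per mol H₂, so n(H₂) = 0.1554/2 = 0.07770 mol.
V = nRT/P = (0.07770 × 8.314 × 297) / (117 × 10³) = 0.00164 m³ = 1.64 L.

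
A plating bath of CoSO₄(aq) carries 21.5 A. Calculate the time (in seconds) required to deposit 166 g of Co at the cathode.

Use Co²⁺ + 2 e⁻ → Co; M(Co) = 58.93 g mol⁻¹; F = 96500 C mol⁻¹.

n(Co) = m/M = 166 / 58.93 = 2.817 mol.
Each Co atom requires 2 electrons, so n(e⁻) = 2 × 2.817 = 5.634 mol.
Q = n(e⁻)·F = 5.634 × 96500 = 543700 C.
t = Q/I = 543700 / 21.50 A = 25290 s.

25300 s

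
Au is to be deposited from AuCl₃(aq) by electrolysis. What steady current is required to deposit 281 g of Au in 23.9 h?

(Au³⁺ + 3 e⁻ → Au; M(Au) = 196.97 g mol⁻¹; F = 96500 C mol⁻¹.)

n(Au) = 281 / 196.97 = 1.427 mol.
n(e⁻) = 3 × 1.427 = 4.280 mol.
Q = n(e⁻)·F = 4.280 × 96500 = 413000 C.
I = Q/t = 413000 / 86040 s = 4.80 A.

4.80 A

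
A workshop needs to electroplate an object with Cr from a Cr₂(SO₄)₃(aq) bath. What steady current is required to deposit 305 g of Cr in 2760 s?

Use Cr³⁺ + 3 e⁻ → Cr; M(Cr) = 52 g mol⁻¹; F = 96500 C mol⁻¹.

n(Cr) = 305 / 52 = 5.865 mol.
n(e⁻) = 3 × 5.865 = 17.60 mol.
Q = n(e⁻)·F = 17.60 × 96500 = 1698000 C.
I = Q/t = 1698000 / 2760.0 s = 615 A.

615 A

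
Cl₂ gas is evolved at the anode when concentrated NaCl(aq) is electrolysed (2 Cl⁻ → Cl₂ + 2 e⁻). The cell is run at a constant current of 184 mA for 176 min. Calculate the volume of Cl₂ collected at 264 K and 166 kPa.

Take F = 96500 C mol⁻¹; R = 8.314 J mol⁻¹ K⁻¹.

0.133 L

Q = I·t = 0.1840 A × 10560 s = 1943 C.
n(e⁻) = Q/F = 1943 / 96500 = 0.02014 mol.
2 electrons are transferred per Cl₂ molecule, so n(Cl₂) = 0.02014 / 2 = 0.01007 mol.
V = nRT/P = (0.01007 × 8.314 × 264) / (166 × 10³ Pa) = 1.33 × 10⁻⁴ m³ = 0.133 L.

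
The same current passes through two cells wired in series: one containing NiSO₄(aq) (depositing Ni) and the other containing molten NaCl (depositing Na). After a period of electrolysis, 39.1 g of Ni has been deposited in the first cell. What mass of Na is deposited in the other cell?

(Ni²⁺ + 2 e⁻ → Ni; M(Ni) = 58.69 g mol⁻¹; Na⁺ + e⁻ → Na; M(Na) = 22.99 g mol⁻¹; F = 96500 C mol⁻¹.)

n(Ni) = 39.1 / 58.69 = 0.6662 mol.
Since Ni²⁺ + 2 e⁻ → Ni, n(e⁻) passed = 2 × 0.6662 = 1.332 mol.
Cells in series carry the same charge, so the same 1.332 mol of electrons passes through cell 2.
Na⁺ + e⁻ → Na, so n(Na) = 1.332 / 1 = 1.332 mol.
m(Na) = 1.332 × 22.99 = 30.6 g.

30.6 g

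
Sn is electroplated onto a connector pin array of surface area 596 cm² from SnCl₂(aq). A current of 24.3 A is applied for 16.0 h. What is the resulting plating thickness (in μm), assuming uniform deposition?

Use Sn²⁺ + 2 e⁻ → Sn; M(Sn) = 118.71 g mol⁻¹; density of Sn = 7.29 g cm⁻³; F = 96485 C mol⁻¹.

1980 μm

Q = I·t = 24.30 × 57600 = 1400000 C; n(e⁻) = 14.51 mol.
n(Sn) = n(e⁻)/2 = 7.253 mol, so m = 7.253 × 118.71 = 861.0 g.
Volume = m/ρ = 861.0 / 7.29 = 118.1 cm³.
Thickness = V/A = 118.1 / 596 = 0.198 cm = 1980 μm.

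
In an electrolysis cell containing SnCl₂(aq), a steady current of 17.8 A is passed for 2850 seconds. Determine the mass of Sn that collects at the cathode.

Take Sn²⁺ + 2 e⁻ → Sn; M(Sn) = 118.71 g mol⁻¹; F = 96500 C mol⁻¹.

Q = I·t = 17.80 A × 2850.0 s = 50730 C.
n(e⁻) = Q/F = 50730 / 96500 = 0.5257 mol.
Sn²⁺ + 2 e⁻ → Sn, so n(Sn) = n(e⁻)/2 = 0.2628 mol.
m = n·M = 0.2628 × 118.71 = 31.2 g.

31.2 g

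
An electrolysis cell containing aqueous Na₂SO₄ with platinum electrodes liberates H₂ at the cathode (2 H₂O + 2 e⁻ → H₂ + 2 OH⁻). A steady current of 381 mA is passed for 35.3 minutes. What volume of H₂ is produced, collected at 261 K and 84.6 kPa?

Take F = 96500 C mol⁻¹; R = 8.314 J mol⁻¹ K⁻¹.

Q = I·t = 0.3810 A × 2118.0 s = 807.0 C.
n(e⁻) = Q/F = 807.0 / 96500 = 0.008362 mol.
2 electrons are transferred per H₂ molecule, so n(H₂) = 0.008362 / 2 = 0.004181 mol.
V = nRT/P = (0.004181 × 8.314 × 261) / (84.6 × 10³ Pa) = 1.07 × 10⁻⁴ m³ = 0.107 L.

0.107 L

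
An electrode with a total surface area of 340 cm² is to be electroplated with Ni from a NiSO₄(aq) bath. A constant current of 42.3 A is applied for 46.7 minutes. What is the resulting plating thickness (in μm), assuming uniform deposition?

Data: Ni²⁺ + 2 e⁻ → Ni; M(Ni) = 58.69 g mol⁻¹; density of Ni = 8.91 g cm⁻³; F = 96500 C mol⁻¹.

Q = I·t = 42.30 × 2802.0 = 118500 C; n(e⁻) = 1.228 mol.
n(Ni) = n(e⁻)/2 = 0.6141 mol, so m = 0.6141 × 58.69 = 36.04 g.
Volume = m/ρ = 36.04 / 8.91 = 4.045 cm³.
Thickness = V/A = 4.045 / 340 = 0.0119 cm = 119 μm.

119 μm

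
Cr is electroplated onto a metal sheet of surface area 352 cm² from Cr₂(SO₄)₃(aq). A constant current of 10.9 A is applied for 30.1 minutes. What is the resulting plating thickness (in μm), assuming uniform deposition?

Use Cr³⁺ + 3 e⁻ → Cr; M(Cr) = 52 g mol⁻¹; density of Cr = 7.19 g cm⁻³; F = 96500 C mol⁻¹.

Q = I·t = 10.90 × 1806.0 = 19690 C; n(e⁻) = 0.2040 mol.
n(Cr) = n(e⁻)/3 = 0.06800 mol, so m = 0.06800 × 52 = 3.536 g.
Volume = m/ρ = 3.536 / 7.19 = 0.4918 cm³.
Thickness = V/A = 0.4918 / 352 = 0.00140 cm = 14.0 μm.

14.0 μm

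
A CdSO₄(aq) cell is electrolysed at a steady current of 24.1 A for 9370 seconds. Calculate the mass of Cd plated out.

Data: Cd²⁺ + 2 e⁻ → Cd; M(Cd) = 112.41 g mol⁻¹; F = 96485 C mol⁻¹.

Q = I·t = 24.10 A × 9370.0 s = 225800 C.
n(e⁻) = Q/F = 225800 / 96485 = 2.340 mol.
Cd²⁺ + 2 e⁻ → Cd, so n(Cd) = n(e⁻)/2 = 1.170 mol.
m = n·M = 1.170 × 112.41 = 132 g.

132 g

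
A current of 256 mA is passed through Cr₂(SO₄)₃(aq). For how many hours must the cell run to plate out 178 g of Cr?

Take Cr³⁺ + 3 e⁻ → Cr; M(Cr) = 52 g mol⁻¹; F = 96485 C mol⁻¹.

n(Cr) = m/M = 178 / 52 = 3.423 mol.
Each Cr atom requires 3 electrons, so n(e⁻) = 3 × 3.423 = 10.27 mol.
Q = n(e⁻)·F = 10.27 × 96485 = 990800 C.
t = Q/I = 990800 / 0.2560 A = 3870000 s = 1080 h.

1080 h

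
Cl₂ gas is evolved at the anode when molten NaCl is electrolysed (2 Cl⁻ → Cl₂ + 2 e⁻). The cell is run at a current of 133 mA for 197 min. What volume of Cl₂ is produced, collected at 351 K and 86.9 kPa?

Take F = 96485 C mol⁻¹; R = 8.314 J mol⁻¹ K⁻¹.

0.274 L

Q = I·t = 0.1330 A × 11820 s = 1572 C.
n(e⁻) = Q/F = 1572 / 96485 = 0.01629 mol.
2 electrons are transferred per Cl₂ molecule, so n(Cl₂) = 0.01629 / 2 = 0.008147 mol.
V = nRT/P = (0.008147 × 8.314 × 351) / (86.9 × 10³ Pa) = 2.74 × 10⁻⁴ m³ = 0.274 L.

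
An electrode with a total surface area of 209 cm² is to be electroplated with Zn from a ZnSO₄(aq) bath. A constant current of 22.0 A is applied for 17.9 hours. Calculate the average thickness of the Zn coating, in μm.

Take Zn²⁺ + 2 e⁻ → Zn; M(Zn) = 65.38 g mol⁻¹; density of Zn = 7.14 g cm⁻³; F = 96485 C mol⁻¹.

3220 μm

Q = I·t = 22.00 × 64440 = 1418000 C; n(e⁻) = 14.69 mol.
n(Zn) = n(e⁻)/2 = 7.347 mol, so m = 7.347 × 65.38 = 480.3 g.
Volume = m/ρ = 480.3 / 7.14 = 67.27 cm³.
Thickness = V/A = 67.27 / 209 = 0.322 cm = 3220 μm.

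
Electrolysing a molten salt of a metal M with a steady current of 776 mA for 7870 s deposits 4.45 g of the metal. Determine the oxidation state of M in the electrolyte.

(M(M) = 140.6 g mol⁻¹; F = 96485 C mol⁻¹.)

+2

Q = I·t = 0.7760 A × 7870.0 s = 6107 C, so n(e⁻) = 6107/96485 = 0.06330 mol.
n(M) deposited = 4.45 / 140.6 = 0.03165 mol.
Electrons per atom = n(e⁻)/n(M) = 0.06330 / 0.03165 = 2.00 ≈ 2, so the ion is M²⁺.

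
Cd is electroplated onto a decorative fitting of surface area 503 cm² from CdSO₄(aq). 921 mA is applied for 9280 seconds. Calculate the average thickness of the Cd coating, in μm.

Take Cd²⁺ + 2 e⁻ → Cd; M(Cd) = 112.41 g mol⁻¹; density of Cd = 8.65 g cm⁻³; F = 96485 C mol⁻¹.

Q = I·t = 0.9210 × 9280.0 = 8547 C; n(e⁻) = 0.08858 mol.
n(Cd) = n(e⁻)/2 = 0.04429 mol, so m = 0.04429 × 112.41 = 4.979 g.
Volume = m/ρ = 4.979 / 8.65 = 0.5756 cm³.
Thickness = V/A = 0.5756 / 503 = 0.00114 cm = 11.4 μm.

11.4 μm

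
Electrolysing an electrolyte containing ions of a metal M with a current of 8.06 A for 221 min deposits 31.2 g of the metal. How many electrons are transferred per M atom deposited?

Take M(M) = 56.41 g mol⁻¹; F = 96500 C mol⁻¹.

2

Q = I·t = 8.060 A × 13260 s = 106900 C, so n(e⁻) = 106900/96500 = 1.108 mol.
n(M) deposited = 31.2 / 56.41 = 0.5531 mol.
Electrons per atom = n(e⁻)/n(M) = 1.108 / 0.5531 = 2.00 ≈ 2, so the ion is M²⁺.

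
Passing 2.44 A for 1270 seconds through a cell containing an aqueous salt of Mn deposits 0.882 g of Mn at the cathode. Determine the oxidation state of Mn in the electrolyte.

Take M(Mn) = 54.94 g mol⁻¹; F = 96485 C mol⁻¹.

+2

Q = I·t = 2.440 A × 1270.0 s = 3099 C, so n(e⁻) = 3099/96485 = 0.03212 mol.
n(Mn) deposited = 0.882 / 54.94 = 0.01605 mol.
Electrons per atom = n(e⁻)/n(Mn) = 0.03212 / 0.01605 = 2.00 ≈ 2, so the ion is Mn²⁺.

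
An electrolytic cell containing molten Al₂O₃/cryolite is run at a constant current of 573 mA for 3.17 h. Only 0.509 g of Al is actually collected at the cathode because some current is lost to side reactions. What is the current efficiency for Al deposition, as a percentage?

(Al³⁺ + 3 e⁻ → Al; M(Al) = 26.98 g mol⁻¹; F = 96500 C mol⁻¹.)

83.5 %

Q = I·t = 0.5730 × 11412 = 6539 C; n(e⁻) = 6539/96500 = 0.06776 mol.
Theoretical n(Al) = n(e⁻)/3 = 0.02259 mol, i.e. m_theo = 0.02259 × 26.98 = 0.6094 g.
Efficiency = m_actual / m_theo = 0.509 / 0.6094 = 83.5 %.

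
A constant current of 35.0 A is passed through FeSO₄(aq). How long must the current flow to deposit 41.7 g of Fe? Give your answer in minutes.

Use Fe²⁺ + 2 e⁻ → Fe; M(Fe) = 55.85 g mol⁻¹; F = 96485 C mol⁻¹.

68.6 min

n(Fe) = m/M = 41.7 / 55.85 = 0.7466 mol.
Each Fe atom requires 2 electrons, so n(e⁻) = 2 × 0.7466 = 1.493 mol.
Q = n(e⁻)·F = 1.493 × 96485 = 144100 C.
t = Q/I = 144100 / 35.00 A = 4117 s = 68.6 min.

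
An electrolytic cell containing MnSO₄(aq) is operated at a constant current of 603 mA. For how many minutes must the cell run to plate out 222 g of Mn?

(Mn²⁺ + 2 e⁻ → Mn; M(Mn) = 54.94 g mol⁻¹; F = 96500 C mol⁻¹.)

21600 min

n(Mn) = m/M = 222 / 54.94 = 4.041 mol.
Each Mn atom requires 2 electrons, so n(e⁻) = 2 × 4.041 = 8.082 mol.
Q = n(e⁻)·F = 8.082 × 96500 = 779900 C.
t = Q/I = 779900 / 0.6030 A = 1293000 s = 21600 min.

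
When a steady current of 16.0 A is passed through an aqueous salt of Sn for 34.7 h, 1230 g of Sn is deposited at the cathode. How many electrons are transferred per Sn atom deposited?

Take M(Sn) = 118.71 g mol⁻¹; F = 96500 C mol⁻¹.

Q = I·t = 16.00 A × 124920 s = 1999000 C, so n(e⁻) = 1999000/96500 = 20.71 mol.
n(Sn) deposited = 1230 / 118.71 = 10.36 mol.
Electrons per atom = n(e⁻)/n(Sn) = 20.71 / 10.36 = 2.00 ≈ 2, so the ion is Sn²⁺.

2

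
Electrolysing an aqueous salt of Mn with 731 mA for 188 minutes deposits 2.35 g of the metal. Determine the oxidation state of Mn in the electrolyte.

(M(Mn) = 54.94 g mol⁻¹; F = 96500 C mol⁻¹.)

Q = I·t = 0.7310 A × 11280 s = 8246 C, so n(e⁻) = 8246/96500 = 0.08545 mol.
n(Mn) deposited = 2.35 / 54.94 = 0.04277 mol.
Electrons per atom = n(e⁻)/n(Mn) = 0.08545 / 0.04277 = 2.00 ≈ 2, so the ion is Mn²⁺.

+2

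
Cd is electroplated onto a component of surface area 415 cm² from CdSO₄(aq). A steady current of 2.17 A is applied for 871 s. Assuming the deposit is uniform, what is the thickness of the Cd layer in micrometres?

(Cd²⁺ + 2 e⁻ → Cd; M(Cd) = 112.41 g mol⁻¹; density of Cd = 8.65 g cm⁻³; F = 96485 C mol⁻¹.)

Q = I·t = 2.170 × 871.00 = 1890 C; n(e⁻) = 0.01959 mol.
n(Cd) = n(e⁻)/2 = 0.009795 mol, so m = 0.009795 × 112.41 = 1.101 g.
Volume = m/ρ = 1.101 / 8.65 = 0.1273 cm³.
Thickness = V/A = 0.1273 / 415 = 3.07 × 10⁻⁴ cm = 3.07 μm.

3.07 μm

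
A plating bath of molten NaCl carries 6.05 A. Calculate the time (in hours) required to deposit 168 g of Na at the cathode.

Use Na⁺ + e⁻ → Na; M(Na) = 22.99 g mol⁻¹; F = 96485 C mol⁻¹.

n(Na) = m/M = 168 / 22.99 = 7.308 mol.
Each Na atom requires 1 electron, so n(e⁻) = 1 × 7.308 = 7.308 mol.
Q = n(e⁻)·F = 7.308 × 96485 = 705100 C.
t = Q/I = 705100 / 6.050 A = 116500 s = 32.4 h.

32.4 h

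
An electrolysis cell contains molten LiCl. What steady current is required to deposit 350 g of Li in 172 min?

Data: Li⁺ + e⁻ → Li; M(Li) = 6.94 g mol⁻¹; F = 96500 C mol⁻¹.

n(Li) = 350 / 6.94 = 50.43 mol.
n(e⁻) = 1 × 50.43 = 50.43 mol.
Q = n(e⁻)·F = 50.43 × 96500 = 4867000 C.
I = Q/t = 4867000 / 10320 s = 472 A.

472 A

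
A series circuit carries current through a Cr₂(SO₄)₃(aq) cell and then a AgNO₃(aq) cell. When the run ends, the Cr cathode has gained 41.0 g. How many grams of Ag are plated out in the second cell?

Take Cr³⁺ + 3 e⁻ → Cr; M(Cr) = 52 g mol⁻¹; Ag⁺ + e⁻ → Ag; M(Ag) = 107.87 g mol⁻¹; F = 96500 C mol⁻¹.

n(Cr) = 41.0 / 52 = 0.7885 mol.
Since Cr³⁺ + 3 e⁻ → Cr, n(e⁻) passed = 3 × 0.7885 = 2.365 mol.
Cells in series carry the same charge, so the same 2.365 mol of electrons passes through cell 2.
Ag⁺ + e⁻ → Ag, so n(Ag) = 2.365 / 1 = 2.365 mol.
m(Ag) = 2.365 × 107.87 = 255 g.

255 g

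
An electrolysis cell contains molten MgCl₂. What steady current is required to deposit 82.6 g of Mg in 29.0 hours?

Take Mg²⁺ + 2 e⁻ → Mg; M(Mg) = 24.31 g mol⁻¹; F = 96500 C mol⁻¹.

6.28 A

n(Mg) = 82.6 / 24.31 = 3.398 mol.
n(e⁻) = 2 × 3.398 = 6.796 mol.
Q = n(e⁻)·F = 6.796 × 96500 = 655800 C.
I = Q/t = 655800 / 104400 s = 6.28 A.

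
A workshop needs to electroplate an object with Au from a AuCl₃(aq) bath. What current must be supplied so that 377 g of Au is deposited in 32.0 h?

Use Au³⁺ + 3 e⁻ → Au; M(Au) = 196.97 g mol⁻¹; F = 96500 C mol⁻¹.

4.81 A

n(Au) = 377 / 196.97 = 1.914 mol.
n(e⁻) = 3 × 1.914 = 5.742 mol.
Q = n(e⁻)·F = 5.742 × 96500 = 554100 C.
I = Q/t = 554100 / 115200 s = 4.81 A.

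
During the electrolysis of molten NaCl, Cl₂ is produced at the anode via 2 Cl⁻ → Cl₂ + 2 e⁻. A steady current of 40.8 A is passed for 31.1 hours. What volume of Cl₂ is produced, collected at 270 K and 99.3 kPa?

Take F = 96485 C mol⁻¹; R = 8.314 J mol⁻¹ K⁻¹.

535 L

Q = I·t = 40.80 A × 111960 s = 4568000 C.
n(e⁻) = Q/F = 4568000 / 96485 = 47.34 mol.
2 electrons are transferred per Cl₂ molecule, so n(Cl₂) = 47.34 / 2 = 23.67 mol.
V = nRT/P = (23.67 × 8.314 × 270) / (99.3 × 10³ Pa) = 0.535 m³ = 535 L.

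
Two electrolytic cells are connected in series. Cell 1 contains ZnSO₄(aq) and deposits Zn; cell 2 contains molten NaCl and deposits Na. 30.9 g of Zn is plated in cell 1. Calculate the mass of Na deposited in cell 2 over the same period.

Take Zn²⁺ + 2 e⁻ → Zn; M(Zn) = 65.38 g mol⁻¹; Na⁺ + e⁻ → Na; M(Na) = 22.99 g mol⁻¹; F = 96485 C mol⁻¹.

n(Zn) = 30.9 / 65.38 = 0.4726 mol.
Since Zn²⁺ + 2 e⁻ → Zn, n(e⁻) passed = 2 × 0.4726 = 0.9452 mol.
Cells in series carry the same charge, so the same 0.9452 mol of electrons passes through cell 2.
Na⁺ + e⁻ → Na, so n(Na) = 0.9452 / 1 = 0.9452 mol.
m(Na) = 0.9452 × 22.99 = 21.7 g.

21.7 g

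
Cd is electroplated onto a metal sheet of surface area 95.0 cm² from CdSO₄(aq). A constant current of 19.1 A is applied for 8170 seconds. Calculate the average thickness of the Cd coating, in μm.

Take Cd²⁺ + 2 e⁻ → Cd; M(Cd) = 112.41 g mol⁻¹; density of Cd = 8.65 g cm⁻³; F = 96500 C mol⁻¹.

1110 μm

Q = I·t = 19.10 × 8170.0 = 156000 C; n(e⁻) = 1.617 mol.
n(Cd) = n(e⁻)/2 = 0.8085 mol, so m = 0.8085 × 112.41 = 90.89 g.
Volume = m/ρ = 90.89 / 8.65 = 10.51 cm³.
Thickness = V/A = 10.51 / 95.0 = 0.111 cm = 1110 μm.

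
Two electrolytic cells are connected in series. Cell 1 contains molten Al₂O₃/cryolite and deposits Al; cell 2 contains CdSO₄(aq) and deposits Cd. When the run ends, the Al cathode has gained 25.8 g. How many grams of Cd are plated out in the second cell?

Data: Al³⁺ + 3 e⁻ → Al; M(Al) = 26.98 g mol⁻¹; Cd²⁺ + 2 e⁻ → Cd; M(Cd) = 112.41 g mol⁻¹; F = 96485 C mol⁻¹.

161 g

n(Al) = 25.8 / 26.98 = 0.9563 mol.
Since Al³⁺ + 3 e⁻ → Al, n(e⁻) passed = 3 × 0.9563 = 2.869 mol.
Cells in series carry the same charge, so the same 2.869 mol of electrons passes through cell 2.
Cd²⁺ + 2 e⁻ → Cd, so n(Cd) = 2.869 / 2 = 1.434 mol.
m(Cd) = 1.434 × 112.41 = 161 g.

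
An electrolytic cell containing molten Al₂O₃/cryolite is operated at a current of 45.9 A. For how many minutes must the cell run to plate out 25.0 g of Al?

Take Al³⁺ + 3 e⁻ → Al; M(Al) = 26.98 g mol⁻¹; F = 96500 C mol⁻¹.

97.4 min

n(Al) = m/M = 25.0 / 26.98 = 0.9266 mol.
Each Al atom requires 3 electrons, so n(e⁻) = 3 × 0.9266 = 2.780 mol.
Q = n(e⁻)·F = 2.780 × 96500 = 268300 C.
t = Q/I = 268300 / 45.90 A = 5844 s = 97.4 min.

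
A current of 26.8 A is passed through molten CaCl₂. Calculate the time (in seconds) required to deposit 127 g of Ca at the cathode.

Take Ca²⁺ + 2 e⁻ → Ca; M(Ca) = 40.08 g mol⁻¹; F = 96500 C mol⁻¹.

22800 s

n(Ca) = m/M = 127 / 40.08 = 3.169 mol.
Each Ca atom requires 2 electrons, so n(e⁻) = 2 × 3.169 = 6.337 mol.
Q = n(e⁻)·F = 6.337 × 96500 = 611600 C.
t = Q/I = 611600 / 26.80 A = 22820 s.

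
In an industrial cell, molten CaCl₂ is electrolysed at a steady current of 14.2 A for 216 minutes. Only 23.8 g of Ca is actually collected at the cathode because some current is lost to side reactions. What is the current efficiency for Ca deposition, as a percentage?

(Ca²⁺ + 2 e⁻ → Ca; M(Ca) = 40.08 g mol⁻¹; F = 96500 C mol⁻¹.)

Q = I·t = 14.20 × 12960 = 184000 C; n(e⁻) = 184000/96500 = 1.907 mol.
Theoretical n(Ca) = n(e⁻)/2 = 0.9535 mol, i.e. m_theo = 0.9535 × 40.08 = 38.22 g.
Efficiency = m_actual / m_theo = 23.8 / 38.22 = 62.3 %.

62.3 %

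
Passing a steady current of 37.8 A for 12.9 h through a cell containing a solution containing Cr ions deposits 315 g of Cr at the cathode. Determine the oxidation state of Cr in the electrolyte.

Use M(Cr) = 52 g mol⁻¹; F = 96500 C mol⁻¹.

Q = I·t = 37.80 A × 46440 s = 1755000 C, so n(e⁻) = 1755000/96500 = 18.19 mol.
n(Cr) deposited = 315 / 52 = 6.058 mol.
Electrons per atom = n(e⁻)/n(Cr) = 18.19 / 6.058 = 3.00 ≈ 3, so the ion is Cr³⁺.

+3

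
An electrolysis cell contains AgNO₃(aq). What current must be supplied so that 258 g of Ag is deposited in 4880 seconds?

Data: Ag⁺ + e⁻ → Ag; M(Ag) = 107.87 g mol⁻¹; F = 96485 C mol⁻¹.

n(Ag) = 258 / 107.87 = 2.392 mol.
n(e⁻) = 1 × 2.392 = 2.392 mol.
Q = n(e⁻)·F = 2.392 × 96485 = 230800 C.
I = Q/t = 230800 / 4880.0 s = 47.3 A.

47.3 A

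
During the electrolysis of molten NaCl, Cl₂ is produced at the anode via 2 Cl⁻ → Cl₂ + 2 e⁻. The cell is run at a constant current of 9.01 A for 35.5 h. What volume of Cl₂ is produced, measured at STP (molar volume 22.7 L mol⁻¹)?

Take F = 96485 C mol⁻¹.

135 L

Q = I·t = 9.010 A × 127800 s = 1151000 C.
n(e⁻) = Q/F = 1151000 / 96485 = 11.93 mol.
2 electrons are transferred per Cl₂ molecule, so n(Cl₂) = 11.93 / 2 = 5.967 mol.
V = n × V_m = 5.967 × 22.7 = 135 L.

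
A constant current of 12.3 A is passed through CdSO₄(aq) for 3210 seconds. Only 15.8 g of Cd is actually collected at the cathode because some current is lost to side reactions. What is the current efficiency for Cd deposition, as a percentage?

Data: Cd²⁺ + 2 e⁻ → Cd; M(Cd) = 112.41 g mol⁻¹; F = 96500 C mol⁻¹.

68.7 %

Q = I·t = 12.30 × 3210.0 = 39480 C; n(e⁻) = 39480/96500 = 0.4092 mol.
Theoretical n(Cd) = n(e⁻)/2 = 0.2046 mol, i.e. m_theo = 0.2046 × 112.41 = 23.00 g.
Efficiency = m_actual / m_theo = 15.8 / 23.00 = 68.7 %.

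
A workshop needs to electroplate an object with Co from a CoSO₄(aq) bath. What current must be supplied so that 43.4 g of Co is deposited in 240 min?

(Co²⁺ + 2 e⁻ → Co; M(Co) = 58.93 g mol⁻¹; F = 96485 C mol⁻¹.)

9.87 A

n(Co) = 43.4 / 58.93 = 0.7365 mol.
n(e⁻) = 2 × 0.7365 = 1.473 mol.
Q = n(e⁻)·F = 1.473 × 96485 = 142100 C.
I = Q/t = 142100 / 14400 s = 9.87 A.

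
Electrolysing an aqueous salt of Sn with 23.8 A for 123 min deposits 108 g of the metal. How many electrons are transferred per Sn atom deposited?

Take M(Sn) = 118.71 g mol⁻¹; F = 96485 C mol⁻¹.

Q = I·t = 23.80 A × 7380.0 s = 175600 C, so n(e⁻) = 175600/96485 = 1.820 mol.
n(Sn) deposited = 108 / 118.71 = 0.9098 mol.
Electrons per atom = n(e⁻)/n(Sn) = 1.820 / 0.9098 = 2.00 ≈ 2, so the ion is Sn²⁺.

2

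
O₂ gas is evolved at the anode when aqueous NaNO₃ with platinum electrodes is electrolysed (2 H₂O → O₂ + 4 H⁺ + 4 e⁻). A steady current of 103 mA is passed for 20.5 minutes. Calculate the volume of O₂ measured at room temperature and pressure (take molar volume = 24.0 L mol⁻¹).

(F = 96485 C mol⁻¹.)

Q = I·t = 0.1030 A × 1230.0 s = 126.7 C.
n(e⁻) = Q/F = 126.7 / 96485 = 0.001313 mol.
4 electrons are transferred per O₂ molecule, so n(O₂) = 0.001313 / 4 = 0.0003283 mol.
V = n × V_m = 0.0003283 × 24.0 = 0.00788 L.

0.00788 L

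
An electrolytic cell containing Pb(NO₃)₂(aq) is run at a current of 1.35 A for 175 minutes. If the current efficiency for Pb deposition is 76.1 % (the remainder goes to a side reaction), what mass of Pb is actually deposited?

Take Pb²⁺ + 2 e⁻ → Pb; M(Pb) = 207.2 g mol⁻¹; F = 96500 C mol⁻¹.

11.6 g

Q = I·t = 1.350 × 10500 = 14180 C.
n(e⁻) = 14180/96500 = 0.1469 mol; theoretically n(Pb) = 0.1469/2 = 0.07345 mol, m_theo = 15.22 g.
At 76.1 % efficiency, m_actual = 0.761 × 15.22 = 11.6 g.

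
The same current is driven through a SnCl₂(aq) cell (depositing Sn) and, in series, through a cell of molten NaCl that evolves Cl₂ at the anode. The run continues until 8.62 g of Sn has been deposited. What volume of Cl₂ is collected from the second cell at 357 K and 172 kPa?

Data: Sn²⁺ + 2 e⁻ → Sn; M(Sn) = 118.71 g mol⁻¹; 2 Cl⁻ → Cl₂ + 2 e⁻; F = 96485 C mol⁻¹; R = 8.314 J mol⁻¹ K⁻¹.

1.25 L

n(Sn) = 8.62 / 118.71 = 0.07261 mol, so n(e⁻) = 2 × 0.07261 = 0.1452 mol.
The cells are in series, so the same 0.1452 mol of electrons passes through the second cell.
2 Cl⁻ → Cl₂ + 2 e⁻ — 2 mol e⁻ per mol Cl₂, so n(Cl₂) = 0.1452/2 = 0.07261 mol.
V = nRT/P = (0.07261 × 8.314 × 357) / (172 × 10³) = 0.00125 m³ = 1.25 L.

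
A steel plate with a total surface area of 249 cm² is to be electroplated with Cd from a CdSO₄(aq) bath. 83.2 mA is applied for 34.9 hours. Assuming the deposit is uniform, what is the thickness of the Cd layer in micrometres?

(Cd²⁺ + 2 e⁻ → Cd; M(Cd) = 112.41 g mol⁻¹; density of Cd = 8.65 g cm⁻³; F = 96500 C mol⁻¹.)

28.3 μm

Q = I·t = 0.08320 × 125640 = 10450 C; n(e⁻) = 0.1083 mol.
n(Cd) = n(e⁻)/2 = 0.05416 mol, so m = 0.05416 × 112.41 = 6.088 g.
Volume = m/ρ = 6.088 / 8.65 = 0.7039 cm³.
Thickness = V/A = 0.7039 / 249 = 0.00283 cm = 28.3 μm.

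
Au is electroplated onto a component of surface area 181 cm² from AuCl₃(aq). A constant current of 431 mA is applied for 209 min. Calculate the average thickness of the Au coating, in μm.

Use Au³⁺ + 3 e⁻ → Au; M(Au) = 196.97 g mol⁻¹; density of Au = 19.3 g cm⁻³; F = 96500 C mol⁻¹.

10.5 μm

Q = I·t = 0.4310 × 12540 = 5405 C; n(e⁻) = 0.05601 mol.
n(Au) = n(e⁻)/3 = 0.01867 mol, so m = 0.01867 × 196.97 = 3.677 g.
Volume = m/ρ = 3.677 / 19.3 = 0.1905 cm³.
Thickness = V/A = 0.1905 / 181 = 0.00105 cm = 10.5 μm.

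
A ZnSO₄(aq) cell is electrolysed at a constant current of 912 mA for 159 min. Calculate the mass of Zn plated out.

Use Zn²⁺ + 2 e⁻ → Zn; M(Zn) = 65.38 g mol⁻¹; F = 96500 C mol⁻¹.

Q = I·t = 0.9120 A × 9540.0 s = 8700 C.
n(e⁻) = Q/F = 8700 / 96500 = 0.09016 mol.
Zn²⁺ + 2 e⁻ → Zn, so n(Zn) = n(e⁻)/2 = 0.04508 mol.
m = n·M = 0.04508 × 65.38 = 2.95 g.

2.95 g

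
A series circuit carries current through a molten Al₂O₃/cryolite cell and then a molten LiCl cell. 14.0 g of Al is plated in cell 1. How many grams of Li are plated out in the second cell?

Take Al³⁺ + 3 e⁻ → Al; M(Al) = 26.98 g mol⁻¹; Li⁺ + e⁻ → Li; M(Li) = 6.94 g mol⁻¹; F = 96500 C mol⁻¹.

n(Al) = 14.0 / 26.98 = 0.5189 mol.
Since Al³⁺ + 3 e⁻ → Al, n(e⁻) passed = 3 × 0.5189 = 1.557 mol.
Cells in series carry the same charge, so the same 1.557 mol of electrons passes through cell 2.
Li⁺ + e⁻ → Li, so n(Li) = 1.557 / 1 = 1.557 mol.
m(Li) = 1.557 × 6.94 = 10.8 g.

10.8 g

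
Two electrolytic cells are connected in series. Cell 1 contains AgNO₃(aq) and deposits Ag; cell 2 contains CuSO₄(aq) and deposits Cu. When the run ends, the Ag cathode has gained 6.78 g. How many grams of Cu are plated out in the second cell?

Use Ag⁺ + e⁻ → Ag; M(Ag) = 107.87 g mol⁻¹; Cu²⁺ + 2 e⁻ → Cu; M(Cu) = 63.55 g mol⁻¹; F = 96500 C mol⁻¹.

n(Ag) = 6.78 / 107.87 = 0.06285 mol.
Since Ag⁺ + e⁻ → Ag, n(e⁻) passed = 1 × 0.06285 = 0.06285 mol.
Cells in series carry the same charge, so the same 0.06285 mol of electrons passes through cell 2.
Cu²⁺ + 2 e⁻ → Cu, so n(Cu) = 0.06285 / 2 = 0.03143 mol.
m(Cu) = 0.03143 × 63.55 = 2.00 g.

2.00 g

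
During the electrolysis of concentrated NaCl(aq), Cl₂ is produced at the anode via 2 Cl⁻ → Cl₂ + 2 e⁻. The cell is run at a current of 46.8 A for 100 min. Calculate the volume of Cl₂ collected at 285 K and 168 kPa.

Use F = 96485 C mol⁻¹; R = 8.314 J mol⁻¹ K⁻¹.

Q = I·t = 46.80 A × 6000.0 s = 280800 C.
n(e⁻) = Q/F = 280800 / 96485 = 2.910 mol.
2 electrons are transferred per Cl₂ molecule, so n(Cl₂) = 2.910 / 2 = 1.455 mol.
V = nRT/P = (1.455 × 8.314 × 285) / (168 × 10³ Pa) = 0.0205 m³ = 20.5 L.

20.5 L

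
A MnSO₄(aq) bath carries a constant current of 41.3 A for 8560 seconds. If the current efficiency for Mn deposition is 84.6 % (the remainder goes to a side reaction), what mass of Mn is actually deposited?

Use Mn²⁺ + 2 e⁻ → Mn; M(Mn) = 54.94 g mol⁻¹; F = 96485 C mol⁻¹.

85.2 g

Q = I·t = 41.30 × 8560.0 = 353500 C.
n(e⁻) = 353500/96485 = 3.664 mol; theoretically n(Mn) = 3.664/2 = 1.832 mol, m_theo = 100.7 g.
At 84.6 % efficiency, m_actual = 0.846 × 100.7 = 85.2 g.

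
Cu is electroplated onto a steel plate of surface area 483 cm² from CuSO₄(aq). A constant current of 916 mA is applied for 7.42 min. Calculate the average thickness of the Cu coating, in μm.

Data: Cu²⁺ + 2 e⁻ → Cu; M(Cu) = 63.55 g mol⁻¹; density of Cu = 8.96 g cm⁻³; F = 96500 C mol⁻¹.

Q = I·t = 0.9160 × 445.20 = 407.8 C; n(e⁻) = 0.004226 mol.
n(Cu) = n(e⁻)/2 = 0.002113 mol, so m = 0.002113 × 63.55 = 0.1343 g.
Volume = m/ρ = 0.1343 / 8.96 = 0.01499 cm³.
Thickness = V/A = 0.01499 / 483 = 3.10 × 10⁻⁵ cm = 0.310 μm.

0.310 μm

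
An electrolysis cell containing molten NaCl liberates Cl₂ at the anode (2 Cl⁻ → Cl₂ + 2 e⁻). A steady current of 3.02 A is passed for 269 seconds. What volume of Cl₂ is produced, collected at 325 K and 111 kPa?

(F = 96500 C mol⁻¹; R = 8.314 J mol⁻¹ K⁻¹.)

Q = I·t = 3.020 A × 269.00 s = 812.4 C.
n(e⁻) = Q/F = 812.4 / 96500 = 0.008418 mol.
2 electrons are transferred per Cl₂ molecule, so n(Cl₂) = 0.008418 / 2 = 0.004209 mol.
V = nRT/P = (0.004209 × 8.314 × 325) / (111 × 10³ Pa) = 1.02 × 10⁻⁴ m³ = 0.102 L.

0.102 L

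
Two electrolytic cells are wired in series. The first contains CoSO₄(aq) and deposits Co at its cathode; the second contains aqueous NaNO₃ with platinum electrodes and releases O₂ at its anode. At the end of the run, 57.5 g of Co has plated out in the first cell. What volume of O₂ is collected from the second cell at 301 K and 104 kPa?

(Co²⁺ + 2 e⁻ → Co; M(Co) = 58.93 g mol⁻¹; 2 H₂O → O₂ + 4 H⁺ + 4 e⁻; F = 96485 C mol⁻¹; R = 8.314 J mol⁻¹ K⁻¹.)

11.7 L

n(Co) = 57.5 / 58.93 = 0.9757 mol, so n(e⁻) = 2 × 0.9757 = 1.951 mol.
The cells are in series, so the same 1.951 mol of electrons passes through the second cell.
2 H₂O → O₂ + 4 H⁺ + 4 e⁻ — 4 mol e⁻ per mol O₂, so n(O₂) = 1.951/4 = 0.4879 mol.
V = nRT/P = (0.4879 × 8.314 × 301) / (104 × 10³) = 0.0117 m³ = 11.7 L.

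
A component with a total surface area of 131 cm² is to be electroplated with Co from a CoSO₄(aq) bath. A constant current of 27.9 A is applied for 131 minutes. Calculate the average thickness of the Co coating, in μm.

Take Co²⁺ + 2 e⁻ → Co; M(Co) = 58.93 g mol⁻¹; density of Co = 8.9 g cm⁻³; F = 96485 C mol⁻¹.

574 μm

Q = I·t = 27.90 × 7860.0 = 219300 C; n(e⁻) = 2.273 mol.
n(Co) = n(e⁻)/2 = 1.136 mol, so m = 1.136 × 58.93 = 66.97 g.
Volume = m/ρ = 66.97 / 8.9 = 7.525 cm³.
Thickness = V/A = 7.525 / 131 = 0.0574 cm = 574 μm.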